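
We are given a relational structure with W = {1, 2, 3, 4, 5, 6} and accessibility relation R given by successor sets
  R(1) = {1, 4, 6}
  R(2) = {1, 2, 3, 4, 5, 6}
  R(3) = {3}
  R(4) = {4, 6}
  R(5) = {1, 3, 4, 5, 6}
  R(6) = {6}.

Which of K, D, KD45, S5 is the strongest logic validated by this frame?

D

Serial (axiom D): yes — every world has a successor (e.g. 1 R 1).
Euclidean (axiom 5): no — 1 R 6 and 1 R 4, but not 6 R 4.
Transitive (axiom 4): yes — every two-step R-path is closed by a direct edge.
Reflexive (axiom T): yes — every world is R-related to itself.
So F validates K, D; KD45 would additionally require R to be Euclidean. The strongest is D.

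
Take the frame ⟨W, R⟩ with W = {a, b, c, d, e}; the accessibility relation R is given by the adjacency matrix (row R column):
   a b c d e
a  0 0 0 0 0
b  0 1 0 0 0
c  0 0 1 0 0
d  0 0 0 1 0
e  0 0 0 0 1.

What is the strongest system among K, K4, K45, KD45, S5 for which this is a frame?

K45

Transitive (axiom 4): yes — every two-step R-path is closed by a direct edge.
Euclidean (axiom 5): yes — any two successors of a common world are R-related.
Serial (axiom D): no — a has no R-successor.
Reflexive (axiom T): no — a is not related to itself.
So F validates K, K4, K45; KD45 would additionally require R to be serial. The strongest is K45.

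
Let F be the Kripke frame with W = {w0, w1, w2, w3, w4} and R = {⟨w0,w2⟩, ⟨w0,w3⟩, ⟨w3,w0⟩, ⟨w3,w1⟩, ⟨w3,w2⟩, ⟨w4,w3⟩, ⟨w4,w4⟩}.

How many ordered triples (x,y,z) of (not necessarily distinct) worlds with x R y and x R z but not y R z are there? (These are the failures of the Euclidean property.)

Enumerating: (w0,w2,w2), (w0,w2,w3), (w0,w3,w3), (w3,w0,w0), (w3,w0,w1), (w3,w1,w0), (w3,w1,w1), (w3,w1,w2), (w3,w2,w0), (w3,w2,w1), (w3,w2,w2), (w4,w3,w3), (w4,w3,w4).

13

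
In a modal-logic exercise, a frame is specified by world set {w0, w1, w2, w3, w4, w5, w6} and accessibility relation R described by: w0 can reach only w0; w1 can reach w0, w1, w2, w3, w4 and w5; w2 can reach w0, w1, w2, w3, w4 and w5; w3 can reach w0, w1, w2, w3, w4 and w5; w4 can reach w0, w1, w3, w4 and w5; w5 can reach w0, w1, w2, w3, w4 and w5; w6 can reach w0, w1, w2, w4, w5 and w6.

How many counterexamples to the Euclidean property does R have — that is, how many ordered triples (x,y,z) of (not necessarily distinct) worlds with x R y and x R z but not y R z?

38

Enumerating: (w1,w0,w1), (w1,w0,w2), (w1,w0,w3), (w1,w0,w4), (w1,w0,w5), (w1,w4,w2), (w2,w0,w1), (w2,w0,w2), (w2,w0,w3), (w2,w0,w4), (w2,w0,w5), (w2,w4,w2), … and 26 more.
Total: 38.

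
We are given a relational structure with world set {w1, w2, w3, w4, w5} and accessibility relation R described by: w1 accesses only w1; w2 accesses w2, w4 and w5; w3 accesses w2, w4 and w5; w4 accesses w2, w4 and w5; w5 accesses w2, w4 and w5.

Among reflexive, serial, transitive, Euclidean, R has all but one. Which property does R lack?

Reflexive: no — w3 is not related to itself.
Serial: yes — every world has a successor (e.g. w1 R w1).
Transitive: yes — every two-step R-path is closed by a direct edge.
Euclidean: yes — any two successors of a common world are R-related.
Only reflexive fails.

reflexive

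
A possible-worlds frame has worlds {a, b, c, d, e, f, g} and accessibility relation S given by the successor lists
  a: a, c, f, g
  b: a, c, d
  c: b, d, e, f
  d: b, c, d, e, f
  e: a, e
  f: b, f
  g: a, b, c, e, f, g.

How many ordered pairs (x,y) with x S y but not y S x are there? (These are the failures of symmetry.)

13

Enumerating: (a,c), (a,f), (b,a), (c,e), (c,f), (d,e), (d,f), (e,a), (f,b), (g,b), (g,c), (g,e), (g,f).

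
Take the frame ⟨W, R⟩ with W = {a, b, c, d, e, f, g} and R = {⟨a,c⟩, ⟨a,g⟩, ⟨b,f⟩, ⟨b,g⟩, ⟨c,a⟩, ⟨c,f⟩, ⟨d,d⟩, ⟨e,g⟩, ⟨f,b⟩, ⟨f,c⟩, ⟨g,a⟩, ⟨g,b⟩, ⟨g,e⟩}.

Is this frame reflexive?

No

Reflexive: no — a is not related to itself.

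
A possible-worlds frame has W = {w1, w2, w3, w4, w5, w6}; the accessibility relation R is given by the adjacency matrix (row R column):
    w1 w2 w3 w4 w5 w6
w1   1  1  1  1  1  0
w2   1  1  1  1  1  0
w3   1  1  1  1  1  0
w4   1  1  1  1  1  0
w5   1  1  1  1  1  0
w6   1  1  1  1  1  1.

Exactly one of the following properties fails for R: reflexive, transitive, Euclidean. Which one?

Euclidean

Reflexive: yes — every world is R-related to itself.
Transitive: yes — every two-step R-path is closed by a direct edge.
Euclidean: no — w6 R w1 and w6 R w6, but not w1 R w6.
Only Euclidean fails.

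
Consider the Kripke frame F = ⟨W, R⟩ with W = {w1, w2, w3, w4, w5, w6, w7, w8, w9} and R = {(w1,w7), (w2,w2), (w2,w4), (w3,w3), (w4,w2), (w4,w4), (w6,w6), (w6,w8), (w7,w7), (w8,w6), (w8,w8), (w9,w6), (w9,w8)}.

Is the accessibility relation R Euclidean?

Euclidean: yes — any two successors of a common world are R-related.

Yes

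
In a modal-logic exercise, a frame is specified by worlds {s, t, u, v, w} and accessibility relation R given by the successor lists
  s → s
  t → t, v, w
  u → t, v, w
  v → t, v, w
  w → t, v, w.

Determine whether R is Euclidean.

Euclidean: yes — any two successors of a common world are R-related.

Yes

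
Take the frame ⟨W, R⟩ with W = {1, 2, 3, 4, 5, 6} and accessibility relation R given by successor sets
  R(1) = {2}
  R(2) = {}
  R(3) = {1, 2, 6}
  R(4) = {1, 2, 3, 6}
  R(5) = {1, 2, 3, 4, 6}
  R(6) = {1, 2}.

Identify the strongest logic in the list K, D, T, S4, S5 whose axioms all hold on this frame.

K

Serial (axiom D): no — 2 has no R-successor.
Reflexive (axiom T): no — 1 is not related to itself.
Transitive (axiom 4): yes — every two-step R-path is closed by a direct edge.
Euclidean (axiom 5): no — 3 R 1 and 3 R 6, but not 1 R 6.
So F validates K; D would additionally require R to be serial. The strongest is K.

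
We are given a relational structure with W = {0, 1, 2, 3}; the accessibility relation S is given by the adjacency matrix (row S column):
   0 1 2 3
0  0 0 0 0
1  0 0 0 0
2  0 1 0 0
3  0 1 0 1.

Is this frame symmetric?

No

Symmetric: no — 2 S 1 but not 1 S 2.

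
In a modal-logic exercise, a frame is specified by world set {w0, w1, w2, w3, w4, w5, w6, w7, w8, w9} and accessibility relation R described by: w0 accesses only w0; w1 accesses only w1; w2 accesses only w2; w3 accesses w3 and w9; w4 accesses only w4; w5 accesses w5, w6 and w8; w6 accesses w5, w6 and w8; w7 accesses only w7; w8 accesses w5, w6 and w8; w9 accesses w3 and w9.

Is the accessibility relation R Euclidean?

Yes

Euclidean: yes — any two successors of a common world are R-related.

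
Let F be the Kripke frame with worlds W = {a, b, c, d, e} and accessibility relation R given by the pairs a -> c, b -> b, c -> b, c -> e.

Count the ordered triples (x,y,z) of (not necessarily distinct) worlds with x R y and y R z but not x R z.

Enumerating: (a,c,b), (a,c,e).

2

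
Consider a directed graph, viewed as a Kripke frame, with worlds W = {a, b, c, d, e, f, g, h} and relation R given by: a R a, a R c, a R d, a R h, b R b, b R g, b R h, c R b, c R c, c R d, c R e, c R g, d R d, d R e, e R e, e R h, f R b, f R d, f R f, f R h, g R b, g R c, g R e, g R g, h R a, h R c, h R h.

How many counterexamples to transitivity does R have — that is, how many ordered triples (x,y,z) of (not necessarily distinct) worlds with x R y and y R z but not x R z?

25

Enumerating: (a,c,b), (a,c,e), (a,c,g), (a,d,e), (b,g,c), (b,g,e), (b,h,a), (b,h,c), (c,b,h), (c,e,h), (d,e,h), (e,h,a), … and 13 more.
Total: 25.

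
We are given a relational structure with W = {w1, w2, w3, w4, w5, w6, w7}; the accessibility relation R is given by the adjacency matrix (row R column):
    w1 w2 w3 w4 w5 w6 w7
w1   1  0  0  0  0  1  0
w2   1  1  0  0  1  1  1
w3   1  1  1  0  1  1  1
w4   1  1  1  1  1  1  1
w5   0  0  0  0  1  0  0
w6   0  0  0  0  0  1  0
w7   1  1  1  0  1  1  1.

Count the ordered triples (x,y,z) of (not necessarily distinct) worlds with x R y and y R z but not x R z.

Enumerating: (w2,w7,w3).

1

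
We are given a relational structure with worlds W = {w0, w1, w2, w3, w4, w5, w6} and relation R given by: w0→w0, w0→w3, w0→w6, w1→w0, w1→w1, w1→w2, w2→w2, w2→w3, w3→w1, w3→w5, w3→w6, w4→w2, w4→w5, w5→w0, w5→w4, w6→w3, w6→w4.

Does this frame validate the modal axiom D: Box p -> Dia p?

The schema D characterises exactly the serial frames.
Serial: yes — every world has a successor (e.g. w0 R w0).

Yes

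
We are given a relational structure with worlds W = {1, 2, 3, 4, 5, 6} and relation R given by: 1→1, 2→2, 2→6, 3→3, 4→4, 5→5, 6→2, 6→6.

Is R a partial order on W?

Reflexive: yes — every world is R-related to itself.
Transitive: yes — every two-step R-path is closed by a direct edge.
Antisymmetric: no — 2 R 6 and 6 R 2 with 2 ≠ 6.
So R is not a partial order.

No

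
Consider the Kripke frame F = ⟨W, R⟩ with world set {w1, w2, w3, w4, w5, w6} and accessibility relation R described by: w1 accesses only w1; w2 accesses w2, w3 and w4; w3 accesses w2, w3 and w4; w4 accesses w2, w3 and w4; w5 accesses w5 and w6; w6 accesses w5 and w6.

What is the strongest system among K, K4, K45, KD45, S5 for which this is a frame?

S5

Transitive (axiom 4): yes — every two-step R-path is closed by a direct edge.
Euclidean (axiom 5): yes — any two successors of a common world are R-related.
Serial (axiom D): yes — every world has a successor (e.g. w1 R w1).
Reflexive (axiom T): yes — every world is R-related to itself.
So F validates K, K4, K45, KD45, S5. The strongest is S5.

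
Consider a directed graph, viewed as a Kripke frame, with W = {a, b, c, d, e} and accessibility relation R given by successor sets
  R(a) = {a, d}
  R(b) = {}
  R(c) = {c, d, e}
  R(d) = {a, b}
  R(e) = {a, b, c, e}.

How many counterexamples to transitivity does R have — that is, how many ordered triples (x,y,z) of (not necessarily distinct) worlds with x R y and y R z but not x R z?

8

Enumerating: (a,d,b), (c,d,a), (c,d,b), (c,e,a), (c,e,b), (d,a,d), (e,a,d), (e,c,d).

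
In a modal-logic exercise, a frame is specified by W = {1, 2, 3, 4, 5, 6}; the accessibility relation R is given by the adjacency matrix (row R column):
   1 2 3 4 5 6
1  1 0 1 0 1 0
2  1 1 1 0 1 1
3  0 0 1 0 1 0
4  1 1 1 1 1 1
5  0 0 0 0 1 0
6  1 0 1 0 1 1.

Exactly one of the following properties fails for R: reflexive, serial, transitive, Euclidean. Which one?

Euclidean

Reflexive: yes — every world is R-related to itself.
Serial: yes — every world has a successor (e.g. 1 R 1).
Transitive: yes — every two-step R-path is closed by a direct edge.
Euclidean: no — 1 R 5 and 1 R 3, but not 5 R 3.
Only Euclidean fails.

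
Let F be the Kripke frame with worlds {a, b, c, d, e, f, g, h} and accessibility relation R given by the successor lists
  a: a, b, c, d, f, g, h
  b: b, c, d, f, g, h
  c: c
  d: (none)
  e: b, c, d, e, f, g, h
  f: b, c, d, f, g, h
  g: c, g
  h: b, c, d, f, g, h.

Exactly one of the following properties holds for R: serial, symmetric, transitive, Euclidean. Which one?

Serial: no — d has no R-successor.
Symmetric: no — a R b but not b R a.
Transitive: yes — every two-step R-path is closed by a direct edge.
Euclidean: no — a R c and a R b, but not c R b.
Only transitive holds.

transitive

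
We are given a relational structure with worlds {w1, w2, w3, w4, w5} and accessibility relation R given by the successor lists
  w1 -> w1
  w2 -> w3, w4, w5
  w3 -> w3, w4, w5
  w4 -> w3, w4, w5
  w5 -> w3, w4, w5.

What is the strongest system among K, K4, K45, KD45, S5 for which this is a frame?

Transitive (axiom 4): yes — every two-step R-path is closed by a direct edge.
Euclidean (axiom 5): yes — any two successors of a common world are R-related.
Serial (axiom D): yes — every world has a successor (e.g. w1 R w1).
Reflexive (axiom T): no — w2 is not related to itself.
So F validates K, K4, K45, KD45; S5 would additionally require R to be reflexive. The strongest is KD45.

KD45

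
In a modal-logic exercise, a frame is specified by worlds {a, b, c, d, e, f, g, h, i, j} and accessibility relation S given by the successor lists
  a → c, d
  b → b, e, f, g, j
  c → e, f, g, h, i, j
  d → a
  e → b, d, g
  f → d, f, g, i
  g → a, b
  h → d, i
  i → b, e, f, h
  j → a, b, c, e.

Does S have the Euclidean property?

No

Euclidean: no — a S c and a S d, but not c S d.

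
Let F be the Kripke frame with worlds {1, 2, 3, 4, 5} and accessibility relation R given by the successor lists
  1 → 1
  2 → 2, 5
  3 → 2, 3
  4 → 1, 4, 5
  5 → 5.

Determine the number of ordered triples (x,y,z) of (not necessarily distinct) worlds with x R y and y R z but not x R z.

1

Enumerating: (3,2,5).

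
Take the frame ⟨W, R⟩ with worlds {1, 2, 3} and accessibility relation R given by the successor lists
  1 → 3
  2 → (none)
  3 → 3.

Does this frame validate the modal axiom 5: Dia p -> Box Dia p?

The schema 5 characterises exactly the Euclidean frames.
Euclidean: yes — any two successors of a common world are R-related.

Yes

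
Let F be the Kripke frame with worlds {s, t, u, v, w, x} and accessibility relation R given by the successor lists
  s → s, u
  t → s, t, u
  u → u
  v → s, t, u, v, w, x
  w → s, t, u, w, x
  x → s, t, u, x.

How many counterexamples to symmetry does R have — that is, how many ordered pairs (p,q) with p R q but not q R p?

15

Enumerating: (s,u), (t,s), (t,u), (v,s), (v,t), (v,u), (v,w), (v,x), (w,s), (w,t), (w,u), (w,x), (x,s), (x,t), (x,u).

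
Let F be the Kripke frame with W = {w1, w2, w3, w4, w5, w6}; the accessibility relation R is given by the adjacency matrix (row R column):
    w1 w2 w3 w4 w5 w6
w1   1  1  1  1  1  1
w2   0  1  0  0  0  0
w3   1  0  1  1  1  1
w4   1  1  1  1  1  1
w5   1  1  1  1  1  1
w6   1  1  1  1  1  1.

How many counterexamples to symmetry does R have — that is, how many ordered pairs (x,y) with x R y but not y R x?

Enumerating: (w1,w2), (w4,w2), (w5,w2), (w6,w2).

4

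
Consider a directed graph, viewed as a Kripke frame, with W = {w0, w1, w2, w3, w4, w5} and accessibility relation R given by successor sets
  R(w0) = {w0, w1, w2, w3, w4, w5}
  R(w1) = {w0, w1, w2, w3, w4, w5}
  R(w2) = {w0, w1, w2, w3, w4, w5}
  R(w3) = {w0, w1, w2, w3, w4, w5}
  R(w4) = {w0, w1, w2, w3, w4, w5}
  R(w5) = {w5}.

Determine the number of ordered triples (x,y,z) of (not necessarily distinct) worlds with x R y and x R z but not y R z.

Enumerating: (w0,w5,w0), (w0,w5,w1), (w0,w5,w2), (w0,w5,w3), (w0,w5,w4), (w1,w5,w0), (w1,w5,w1), (w1,w5,w2), (w1,w5,w3), (w1,w5,w4), (w2,w5,w0), (w2,w5,w1), … and 13 more.
Total: 25.

25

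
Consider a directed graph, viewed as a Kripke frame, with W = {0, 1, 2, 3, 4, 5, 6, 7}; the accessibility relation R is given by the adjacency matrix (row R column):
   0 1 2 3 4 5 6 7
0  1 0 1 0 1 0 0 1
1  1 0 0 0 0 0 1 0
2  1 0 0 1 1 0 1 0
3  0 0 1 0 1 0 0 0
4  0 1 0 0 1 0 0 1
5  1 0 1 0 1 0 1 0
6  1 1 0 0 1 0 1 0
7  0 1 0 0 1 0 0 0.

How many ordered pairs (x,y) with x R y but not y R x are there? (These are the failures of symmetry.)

14

Enumerating: (0,4), (0,7), (1,0), (2,4), (2,6), (3,4), (4,1), (5,0), (5,2), (5,4), (5,6), (6,0), (6,4), (7,1).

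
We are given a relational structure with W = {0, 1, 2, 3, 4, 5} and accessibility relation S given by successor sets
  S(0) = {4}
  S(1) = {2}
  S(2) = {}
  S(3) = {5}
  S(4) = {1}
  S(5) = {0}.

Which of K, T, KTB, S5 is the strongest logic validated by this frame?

K

Reflexive (axiom T): no — 0 is not related to itself.
Symmetric (axiom B): no — 0 S 4 but not 4 S 0.
Euclidean (axiom 5): no — 0 S 4 and 0 S 4, but not 4 S 4.
So F validates K; T would additionally require S to be reflexive. The strongest is K.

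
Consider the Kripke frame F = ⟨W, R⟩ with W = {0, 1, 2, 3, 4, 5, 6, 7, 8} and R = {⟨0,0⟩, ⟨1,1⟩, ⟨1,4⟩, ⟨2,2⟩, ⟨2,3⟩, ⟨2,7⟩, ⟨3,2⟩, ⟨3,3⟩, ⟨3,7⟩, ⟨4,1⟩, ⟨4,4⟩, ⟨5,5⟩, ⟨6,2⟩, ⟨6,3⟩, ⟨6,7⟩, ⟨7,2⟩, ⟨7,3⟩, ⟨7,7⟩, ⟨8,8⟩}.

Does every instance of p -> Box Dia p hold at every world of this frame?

No

By correspondence theory, B is valid on a frame iff R is symmetric.
Symmetric: no — 6 R 2 but not 2 R 6.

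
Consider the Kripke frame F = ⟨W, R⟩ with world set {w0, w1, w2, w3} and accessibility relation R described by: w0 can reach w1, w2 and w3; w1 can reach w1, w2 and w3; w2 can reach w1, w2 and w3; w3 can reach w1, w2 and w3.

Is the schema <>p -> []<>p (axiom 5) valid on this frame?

Yes

Axiom 5 corresponds to the accessibility relation being Euclidean.
Euclidean: yes — any two successors of a common world are R-related.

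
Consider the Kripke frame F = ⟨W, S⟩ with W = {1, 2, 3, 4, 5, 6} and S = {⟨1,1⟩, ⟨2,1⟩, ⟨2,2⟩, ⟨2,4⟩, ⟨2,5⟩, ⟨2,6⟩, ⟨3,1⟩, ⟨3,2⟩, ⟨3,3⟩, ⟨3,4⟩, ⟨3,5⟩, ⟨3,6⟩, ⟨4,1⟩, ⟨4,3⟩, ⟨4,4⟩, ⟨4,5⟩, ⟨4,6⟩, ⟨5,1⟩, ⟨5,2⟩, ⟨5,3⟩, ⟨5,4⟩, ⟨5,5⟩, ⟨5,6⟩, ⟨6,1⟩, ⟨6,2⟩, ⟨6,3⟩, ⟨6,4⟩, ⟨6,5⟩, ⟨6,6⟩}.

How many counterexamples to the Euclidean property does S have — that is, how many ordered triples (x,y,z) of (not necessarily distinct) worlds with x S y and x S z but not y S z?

Enumerating: (2,1,2), (2,1,4), (2,1,5), (2,1,6), (2,4,2), (3,1,2), (3,1,3), (3,1,4), (3,1,5), (3,1,6), (3,2,3), (3,4,2), … and 18 more.
Total: 30.

30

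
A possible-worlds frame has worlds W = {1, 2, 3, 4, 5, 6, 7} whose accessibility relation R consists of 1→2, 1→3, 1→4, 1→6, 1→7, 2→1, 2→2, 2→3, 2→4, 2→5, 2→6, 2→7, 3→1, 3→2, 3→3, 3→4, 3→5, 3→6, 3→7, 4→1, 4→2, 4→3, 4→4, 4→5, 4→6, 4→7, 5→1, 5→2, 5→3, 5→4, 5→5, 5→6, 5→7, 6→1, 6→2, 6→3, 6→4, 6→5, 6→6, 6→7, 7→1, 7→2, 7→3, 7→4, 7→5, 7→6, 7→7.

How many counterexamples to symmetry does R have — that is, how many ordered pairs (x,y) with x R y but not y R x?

1

Enumerating: (5,1).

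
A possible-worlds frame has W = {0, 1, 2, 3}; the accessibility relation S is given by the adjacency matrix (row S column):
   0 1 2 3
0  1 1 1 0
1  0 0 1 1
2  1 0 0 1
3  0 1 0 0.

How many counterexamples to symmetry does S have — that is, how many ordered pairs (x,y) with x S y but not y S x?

3

Enumerating: (0,1), (1,2), (2,3).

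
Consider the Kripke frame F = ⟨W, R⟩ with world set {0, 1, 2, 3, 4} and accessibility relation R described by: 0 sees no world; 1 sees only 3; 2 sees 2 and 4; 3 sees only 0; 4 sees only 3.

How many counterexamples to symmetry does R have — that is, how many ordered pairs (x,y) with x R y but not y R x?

4

Enumerating: (1,3), (2,4), (3,0), (4,3).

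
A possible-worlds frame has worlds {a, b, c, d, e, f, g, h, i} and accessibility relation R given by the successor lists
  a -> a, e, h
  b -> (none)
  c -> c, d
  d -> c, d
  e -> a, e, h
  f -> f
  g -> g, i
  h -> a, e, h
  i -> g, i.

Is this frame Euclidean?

Euclidean: yes — any two successors of a common world are R-related.

Yes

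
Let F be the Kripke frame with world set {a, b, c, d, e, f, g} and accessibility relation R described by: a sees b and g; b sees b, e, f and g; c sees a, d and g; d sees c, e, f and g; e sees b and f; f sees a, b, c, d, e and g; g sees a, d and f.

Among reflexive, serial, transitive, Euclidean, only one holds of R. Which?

Reflexive: no — a is not related to itself.
Serial: yes — every world has a successor (e.g. a R b).
Transitive: no — a R b and b R e, but not a R e.
Euclidean: no — a R g and a R b, but not g R b.
Only serial holds.

serial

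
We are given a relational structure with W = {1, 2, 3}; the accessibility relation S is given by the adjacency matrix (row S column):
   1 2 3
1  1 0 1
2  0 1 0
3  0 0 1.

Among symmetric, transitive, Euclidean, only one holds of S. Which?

Symmetric: no — 1 S 3 but not 3 S 1.
Transitive: yes — every two-step S-path is closed by a direct edge.
Euclidean: no — 1 S 3 and 1 S 1, but not 3 S 1.
Only transitive holds.

transitive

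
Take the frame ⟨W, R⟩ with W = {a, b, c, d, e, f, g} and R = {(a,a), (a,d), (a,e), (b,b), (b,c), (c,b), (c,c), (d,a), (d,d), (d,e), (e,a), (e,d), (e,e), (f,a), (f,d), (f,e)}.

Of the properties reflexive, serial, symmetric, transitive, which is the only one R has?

transitive

Reflexive: no — f is not related to itself.
Serial: no — g has no R-successor.
Symmetric: no — f R a but not a R f.
Transitive: yes — every two-step R-path is closed by a direct edge.
Only transitive holds.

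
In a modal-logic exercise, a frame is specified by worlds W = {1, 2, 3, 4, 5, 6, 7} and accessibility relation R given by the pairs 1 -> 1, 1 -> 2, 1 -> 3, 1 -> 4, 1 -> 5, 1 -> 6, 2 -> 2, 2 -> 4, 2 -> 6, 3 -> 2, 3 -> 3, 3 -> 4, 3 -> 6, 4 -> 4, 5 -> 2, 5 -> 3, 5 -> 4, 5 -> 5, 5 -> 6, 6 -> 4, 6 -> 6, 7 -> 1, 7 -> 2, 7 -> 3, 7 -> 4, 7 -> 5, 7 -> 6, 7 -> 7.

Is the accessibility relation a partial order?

Yes

Reflexive: yes — every world is R-related to itself.
Transitive: yes — every two-step R-path is closed by a direct edge.
Antisymmetric: yes — no distinct pair is related both ways.
So R is a partial order.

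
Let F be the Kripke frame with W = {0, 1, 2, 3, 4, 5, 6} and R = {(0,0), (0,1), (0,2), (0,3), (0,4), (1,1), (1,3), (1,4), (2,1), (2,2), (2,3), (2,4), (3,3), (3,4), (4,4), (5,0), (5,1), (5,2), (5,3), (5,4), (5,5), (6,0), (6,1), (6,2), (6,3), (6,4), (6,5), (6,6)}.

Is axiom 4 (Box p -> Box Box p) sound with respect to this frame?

Yes

The schema 4 characterises exactly the transitive frames.
Transitive: yes — every two-step R-path is closed by a direct edge.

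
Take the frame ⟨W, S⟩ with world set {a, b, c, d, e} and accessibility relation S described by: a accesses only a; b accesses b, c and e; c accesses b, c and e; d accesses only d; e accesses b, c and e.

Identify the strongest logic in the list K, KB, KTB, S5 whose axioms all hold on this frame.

S5

Symmetric (axiom B): yes — every pair in S has its reverse in S.
Reflexive (axiom T): yes — every world is S-related to itself.
Euclidean (axiom 5): yes — any two successors of a common world are S-related.
So F validates K, KB, KTB, S5. The strongest is S5.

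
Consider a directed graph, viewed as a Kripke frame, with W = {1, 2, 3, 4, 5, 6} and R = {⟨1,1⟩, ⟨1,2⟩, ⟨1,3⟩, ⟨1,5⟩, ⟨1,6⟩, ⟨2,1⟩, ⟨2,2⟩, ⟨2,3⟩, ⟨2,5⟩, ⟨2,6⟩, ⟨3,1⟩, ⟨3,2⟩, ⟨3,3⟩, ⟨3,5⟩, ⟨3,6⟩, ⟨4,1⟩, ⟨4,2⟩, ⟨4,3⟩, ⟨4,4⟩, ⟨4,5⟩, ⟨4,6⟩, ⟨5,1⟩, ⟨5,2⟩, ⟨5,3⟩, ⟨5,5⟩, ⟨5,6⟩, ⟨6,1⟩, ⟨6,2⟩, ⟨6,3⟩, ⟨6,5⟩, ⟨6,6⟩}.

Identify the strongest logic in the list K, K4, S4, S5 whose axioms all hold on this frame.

Transitive (axiom 4): yes — every two-step R-path is closed by a direct edge.
Reflexive (axiom T): yes — every world is R-related to itself.
Euclidean (axiom 5): no — 4 R 1 and 4 R 4, but not 1 R 4.
So F validates K, K4, S4; S5 would additionally require R to be Euclidean. The strongest is S4.

S4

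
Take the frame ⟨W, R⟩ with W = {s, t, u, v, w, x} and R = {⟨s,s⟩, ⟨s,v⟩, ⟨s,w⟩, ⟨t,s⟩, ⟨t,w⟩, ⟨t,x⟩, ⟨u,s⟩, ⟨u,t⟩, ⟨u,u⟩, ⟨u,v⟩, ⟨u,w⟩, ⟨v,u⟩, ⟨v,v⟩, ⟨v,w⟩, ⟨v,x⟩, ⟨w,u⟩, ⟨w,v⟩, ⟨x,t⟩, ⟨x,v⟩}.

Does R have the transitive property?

No

Transitive: no — s R v and v R u, but not s R u.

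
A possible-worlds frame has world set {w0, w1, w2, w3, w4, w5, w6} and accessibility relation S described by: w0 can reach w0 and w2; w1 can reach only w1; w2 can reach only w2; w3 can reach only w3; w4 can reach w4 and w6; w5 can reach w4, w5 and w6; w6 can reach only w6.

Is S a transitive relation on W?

Yes

Transitive: yes — every two-step S-path is closed by a direct edge.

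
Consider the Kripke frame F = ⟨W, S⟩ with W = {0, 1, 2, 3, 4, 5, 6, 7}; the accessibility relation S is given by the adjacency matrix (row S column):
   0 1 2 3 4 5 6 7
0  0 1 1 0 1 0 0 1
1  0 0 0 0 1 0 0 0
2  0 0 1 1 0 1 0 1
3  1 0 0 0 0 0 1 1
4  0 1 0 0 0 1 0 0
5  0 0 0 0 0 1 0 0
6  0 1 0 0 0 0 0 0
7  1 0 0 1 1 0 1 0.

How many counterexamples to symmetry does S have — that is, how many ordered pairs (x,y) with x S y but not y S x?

12

Enumerating: (0,1), (0,2), (0,4), (2,3), (2,5), (2,7), (3,0), (3,6), (4,5), (6,1), (7,4), (7,6).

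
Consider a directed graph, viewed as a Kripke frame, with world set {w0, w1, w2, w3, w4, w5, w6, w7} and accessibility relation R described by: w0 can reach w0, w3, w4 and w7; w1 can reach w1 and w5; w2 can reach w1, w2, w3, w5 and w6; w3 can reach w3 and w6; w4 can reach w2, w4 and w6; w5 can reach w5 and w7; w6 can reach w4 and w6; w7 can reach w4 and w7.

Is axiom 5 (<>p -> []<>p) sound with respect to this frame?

By correspondence theory, 5 is valid on a frame iff R is Euclidean.
Euclidean: no — w0 R w3 and w0 R w4, but not w3 R w4.

No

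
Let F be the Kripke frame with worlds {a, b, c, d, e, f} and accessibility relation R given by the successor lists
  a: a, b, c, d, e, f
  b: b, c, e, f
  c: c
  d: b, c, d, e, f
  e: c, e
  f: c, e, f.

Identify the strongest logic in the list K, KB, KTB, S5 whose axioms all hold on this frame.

Symmetric (axiom B): no — a R b but not b R a.
Reflexive (axiom T): yes — every world is R-related to itself.
Euclidean (axiom 5): no — a R b and a R d, but not b R d.
So F validates K; KB would additionally require R to be symmetric. The strongest is K.

K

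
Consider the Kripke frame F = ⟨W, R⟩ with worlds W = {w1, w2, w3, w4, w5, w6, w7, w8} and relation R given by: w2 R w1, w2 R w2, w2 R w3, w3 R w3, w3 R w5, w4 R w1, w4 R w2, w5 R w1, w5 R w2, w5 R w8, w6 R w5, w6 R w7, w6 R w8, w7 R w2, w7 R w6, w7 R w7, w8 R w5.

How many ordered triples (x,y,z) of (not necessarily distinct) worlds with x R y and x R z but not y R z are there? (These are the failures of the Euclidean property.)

Enumerating: (w2,w1,w1), (w2,w1,w2), (w2,w1,w3), (w2,w3,w1), (w2,w3,w2), (w3,w5,w3), (w3,w5,w5), (w4,w1,w1), (w4,w1,w2), (w5,w1,w1), (w5,w1,w2), (w5,w1,w8), … and 15 more.
Total: 27.

27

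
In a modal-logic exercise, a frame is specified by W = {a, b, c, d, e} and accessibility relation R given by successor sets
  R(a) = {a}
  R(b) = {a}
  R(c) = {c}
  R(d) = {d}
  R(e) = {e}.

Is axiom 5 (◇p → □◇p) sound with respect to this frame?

Yes

The schema 5 characterises exactly the Euclidean frames.
Euclidean: yes — any two successors of a common world are R-related.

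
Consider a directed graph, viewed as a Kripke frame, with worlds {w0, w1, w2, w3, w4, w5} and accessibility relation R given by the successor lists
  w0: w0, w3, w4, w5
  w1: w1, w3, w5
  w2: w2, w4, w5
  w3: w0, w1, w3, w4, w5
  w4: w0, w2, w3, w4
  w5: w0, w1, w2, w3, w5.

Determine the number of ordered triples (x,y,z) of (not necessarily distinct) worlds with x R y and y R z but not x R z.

Enumerating: (w0,w3,w1), (w0,w4,w2), (w0,w5,w1), (w0,w5,w2), (w1,w3,w0), (w1,w3,w4), (w1,w5,w0), (w1,w5,w2), (w2,w4,w0), (w2,w4,w3), (w2,w5,w0), (w2,w5,w1), … and 10 more.
Total: 22.

22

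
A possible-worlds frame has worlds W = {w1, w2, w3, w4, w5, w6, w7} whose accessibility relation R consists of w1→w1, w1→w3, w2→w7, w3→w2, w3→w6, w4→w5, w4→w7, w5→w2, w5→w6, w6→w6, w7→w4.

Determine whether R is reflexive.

Reflexive: no — w2 is not related to itself.

No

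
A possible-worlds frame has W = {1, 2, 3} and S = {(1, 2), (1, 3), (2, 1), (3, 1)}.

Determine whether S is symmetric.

Symmetric: yes — every pair in S has its reverse in S.

Yes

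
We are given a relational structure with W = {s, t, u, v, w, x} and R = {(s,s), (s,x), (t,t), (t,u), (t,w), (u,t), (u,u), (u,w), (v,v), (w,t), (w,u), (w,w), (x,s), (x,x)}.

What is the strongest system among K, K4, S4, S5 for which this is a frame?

S5

Transitive (axiom 4): yes — every two-step R-path is closed by a direct edge.
Reflexive (axiom T): yes — every world is R-related to itself.
Euclidean (axiom 5): yes — any two successors of a common world are R-related.
So F validates K, K4, S4, S5. The strongest is S5.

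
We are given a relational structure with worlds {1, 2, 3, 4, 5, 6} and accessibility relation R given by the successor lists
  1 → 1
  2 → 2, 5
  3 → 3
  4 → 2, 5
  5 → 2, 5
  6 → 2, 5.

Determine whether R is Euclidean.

Euclidean: yes — any two successors of a common world are R-related.

Yes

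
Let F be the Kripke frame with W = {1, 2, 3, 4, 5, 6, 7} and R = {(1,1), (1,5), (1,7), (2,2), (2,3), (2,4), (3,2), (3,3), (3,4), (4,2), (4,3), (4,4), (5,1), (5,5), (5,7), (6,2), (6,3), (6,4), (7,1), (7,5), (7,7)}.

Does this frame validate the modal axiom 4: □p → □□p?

Axiom 4 corresponds to the accessibility relation being transitive.
Transitive: yes — every two-step R-path is closed by a direct edge.

Yes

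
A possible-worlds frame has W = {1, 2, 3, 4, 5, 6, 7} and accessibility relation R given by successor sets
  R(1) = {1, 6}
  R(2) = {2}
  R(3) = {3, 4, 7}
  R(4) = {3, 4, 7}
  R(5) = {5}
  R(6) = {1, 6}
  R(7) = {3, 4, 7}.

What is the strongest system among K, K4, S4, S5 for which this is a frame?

S5

Transitive (axiom 4): yes — every two-step R-path is closed by a direct edge.
Reflexive (axiom T): yes — every world is R-related to itself.
Euclidean (axiom 5): yes — any two successors of a common world are R-related.
So F validates K, K4, S4, S5. The strongest is S5.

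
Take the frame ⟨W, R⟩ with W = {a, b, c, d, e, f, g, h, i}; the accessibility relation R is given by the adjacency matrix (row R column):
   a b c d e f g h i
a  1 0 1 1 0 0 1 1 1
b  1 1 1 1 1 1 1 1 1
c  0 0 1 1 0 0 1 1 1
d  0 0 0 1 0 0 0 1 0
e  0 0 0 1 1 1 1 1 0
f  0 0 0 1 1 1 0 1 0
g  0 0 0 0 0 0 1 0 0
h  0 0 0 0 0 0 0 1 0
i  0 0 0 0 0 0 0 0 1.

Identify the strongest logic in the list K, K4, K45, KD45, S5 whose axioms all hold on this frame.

Transitive (axiom 4): no — f R e and e R g, but not f R g.
Euclidean (axiom 5): no — a R d and a R c, but not d R c.
Serial (axiom D): yes — every world has a successor (e.g. a R a).
Reflexive (axiom T): yes — every world is R-related to itself.
So F validates K; K4 would additionally require R to be transitive. The strongest is K.

K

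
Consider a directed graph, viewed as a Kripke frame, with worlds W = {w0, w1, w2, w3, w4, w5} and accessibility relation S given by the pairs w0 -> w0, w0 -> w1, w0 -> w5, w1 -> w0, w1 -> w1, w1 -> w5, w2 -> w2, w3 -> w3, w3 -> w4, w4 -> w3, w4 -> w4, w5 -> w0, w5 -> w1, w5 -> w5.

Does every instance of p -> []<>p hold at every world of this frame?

Yes

Axiom B corresponds to the accessibility relation being symmetric.
Symmetric: yes — every pair in S has its reverse in S.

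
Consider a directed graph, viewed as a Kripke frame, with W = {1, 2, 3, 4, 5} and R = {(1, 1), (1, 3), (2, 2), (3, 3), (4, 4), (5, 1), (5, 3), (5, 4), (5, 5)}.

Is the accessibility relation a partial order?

Reflexive: yes — every world is R-related to itself.
Transitive: yes — every two-step R-path is closed by a direct edge.
Antisymmetric: yes — no distinct pair is related both ways.
So R is a partial order.

Yes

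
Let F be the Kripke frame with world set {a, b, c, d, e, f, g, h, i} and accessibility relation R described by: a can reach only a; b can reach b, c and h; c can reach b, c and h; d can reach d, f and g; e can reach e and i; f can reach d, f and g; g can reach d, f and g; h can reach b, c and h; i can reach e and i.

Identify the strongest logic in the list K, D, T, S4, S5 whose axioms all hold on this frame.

S5

Serial (axiom D): yes — every world has a successor (e.g. a R a).
Reflexive (axiom T): yes — every world is R-related to itself.
Transitive (axiom 4): yes — every two-step R-path is closed by a direct edge.
Euclidean (axiom 5): yes — any two successors of a common world are R-related.
So F validates K, D, T, S4, S5. The strongest is S5.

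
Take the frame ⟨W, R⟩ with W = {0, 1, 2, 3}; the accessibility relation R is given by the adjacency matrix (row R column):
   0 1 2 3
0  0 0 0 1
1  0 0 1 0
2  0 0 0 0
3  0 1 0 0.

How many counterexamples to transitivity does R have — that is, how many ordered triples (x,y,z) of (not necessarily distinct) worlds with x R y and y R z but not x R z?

2

Enumerating: (0,3,1), (3,1,2).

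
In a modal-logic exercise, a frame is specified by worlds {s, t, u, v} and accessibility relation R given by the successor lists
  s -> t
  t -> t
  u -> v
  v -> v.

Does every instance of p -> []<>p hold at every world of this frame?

The schema B characterises exactly the symmetric frames.
Symmetric: no — s R t but not t R s.

No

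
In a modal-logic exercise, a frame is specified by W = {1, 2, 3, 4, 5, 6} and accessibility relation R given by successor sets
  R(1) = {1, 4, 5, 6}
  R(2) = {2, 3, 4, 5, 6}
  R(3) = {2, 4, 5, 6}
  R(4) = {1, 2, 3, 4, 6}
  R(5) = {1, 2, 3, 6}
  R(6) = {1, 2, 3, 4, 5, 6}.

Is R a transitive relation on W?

No

Transitive: no — 1 R 4 and 4 R 2, but not 1 R 2.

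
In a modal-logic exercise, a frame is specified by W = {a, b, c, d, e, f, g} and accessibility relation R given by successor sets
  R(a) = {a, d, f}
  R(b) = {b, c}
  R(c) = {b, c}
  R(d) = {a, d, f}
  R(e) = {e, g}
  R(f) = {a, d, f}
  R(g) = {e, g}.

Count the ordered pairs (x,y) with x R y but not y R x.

R is symmetric; there are no such tuples.

0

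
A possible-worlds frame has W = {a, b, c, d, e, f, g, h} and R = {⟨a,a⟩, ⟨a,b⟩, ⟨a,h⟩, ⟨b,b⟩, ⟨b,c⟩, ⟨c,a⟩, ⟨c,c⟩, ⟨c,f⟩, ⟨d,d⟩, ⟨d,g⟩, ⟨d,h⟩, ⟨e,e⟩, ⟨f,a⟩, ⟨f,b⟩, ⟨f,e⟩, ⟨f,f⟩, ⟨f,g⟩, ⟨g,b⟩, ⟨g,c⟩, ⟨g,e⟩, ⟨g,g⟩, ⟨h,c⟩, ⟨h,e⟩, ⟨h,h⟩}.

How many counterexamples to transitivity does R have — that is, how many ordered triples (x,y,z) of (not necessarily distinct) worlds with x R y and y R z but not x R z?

Enumerating: (a,b,c), (a,h,c), (a,h,e), (b,c,a), (b,c,f), (c,a,b), (c,a,h), (c,f,b), (c,f,e), (c,f,g), (d,g,b), (d,g,c), … and 10 more.
Total: 22.

22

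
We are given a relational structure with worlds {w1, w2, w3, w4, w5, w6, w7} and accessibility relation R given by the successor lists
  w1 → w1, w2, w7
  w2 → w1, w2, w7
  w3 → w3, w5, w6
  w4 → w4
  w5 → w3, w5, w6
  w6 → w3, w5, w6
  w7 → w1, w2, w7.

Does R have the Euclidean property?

Yes

Euclidean: yes — any two successors of a common world are R-related.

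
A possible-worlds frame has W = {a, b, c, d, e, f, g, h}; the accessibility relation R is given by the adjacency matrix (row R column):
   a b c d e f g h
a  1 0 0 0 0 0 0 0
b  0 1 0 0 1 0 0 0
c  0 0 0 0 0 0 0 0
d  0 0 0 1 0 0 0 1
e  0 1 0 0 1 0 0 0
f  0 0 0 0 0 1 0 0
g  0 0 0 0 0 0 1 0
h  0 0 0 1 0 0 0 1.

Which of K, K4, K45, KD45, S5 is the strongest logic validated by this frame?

Transitive (axiom 4): yes — every two-step R-path is closed by a direct edge.
Euclidean (axiom 5): yes — any two successors of a common world are R-related.
Serial (axiom D): no — c has no R-successor.
Reflexive (axiom T): no — c is not related to itself.
So F validates K, K4, K45; KD45 would additionally require R to be serial. The strongest is K45.

K45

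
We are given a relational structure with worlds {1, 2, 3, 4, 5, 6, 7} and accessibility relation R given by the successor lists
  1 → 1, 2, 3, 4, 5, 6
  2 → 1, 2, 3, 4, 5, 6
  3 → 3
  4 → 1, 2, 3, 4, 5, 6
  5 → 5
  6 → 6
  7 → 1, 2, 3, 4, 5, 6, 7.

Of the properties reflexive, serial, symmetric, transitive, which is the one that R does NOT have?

Reflexive: yes — every world is R-related to itself.
Serial: yes — every world has a successor (e.g. 1 R 1).
Symmetric: no — 1 R 3 but not 3 R 1.
Transitive: yes — every two-step R-path is closed by a direct edge.
Only symmetric fails.

symmetric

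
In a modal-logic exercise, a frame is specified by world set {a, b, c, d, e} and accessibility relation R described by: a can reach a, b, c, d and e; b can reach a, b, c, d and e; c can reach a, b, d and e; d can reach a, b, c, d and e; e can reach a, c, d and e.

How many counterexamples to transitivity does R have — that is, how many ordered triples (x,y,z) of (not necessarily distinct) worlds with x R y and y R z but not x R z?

7

Enumerating: (c,a,c), (c,b,c), (c,d,c), (c,e,c), (e,a,b), (e,c,b), (e,d,b).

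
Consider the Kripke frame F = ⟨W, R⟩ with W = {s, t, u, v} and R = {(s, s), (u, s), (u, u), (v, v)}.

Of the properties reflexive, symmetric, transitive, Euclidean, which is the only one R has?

Reflexive: no — t is not related to itself.
Symmetric: no — u R s but not s R u.
Transitive: yes — every two-step R-path is closed by a direct edge.
Euclidean: no — u R s and u R u, but not s R u.
Only transitive holds.

transitive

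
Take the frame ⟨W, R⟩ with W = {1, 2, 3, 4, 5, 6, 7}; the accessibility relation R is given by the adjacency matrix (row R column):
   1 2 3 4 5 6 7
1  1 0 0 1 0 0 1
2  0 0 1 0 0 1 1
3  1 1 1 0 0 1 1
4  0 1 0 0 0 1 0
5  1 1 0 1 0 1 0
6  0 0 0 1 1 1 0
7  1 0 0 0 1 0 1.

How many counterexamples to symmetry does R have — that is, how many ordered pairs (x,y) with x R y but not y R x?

Enumerating: (1,4), (2,6), (2,7), (3,1), (3,6), (3,7), (4,2), (5,1), (5,2), (5,4), (7,5).

11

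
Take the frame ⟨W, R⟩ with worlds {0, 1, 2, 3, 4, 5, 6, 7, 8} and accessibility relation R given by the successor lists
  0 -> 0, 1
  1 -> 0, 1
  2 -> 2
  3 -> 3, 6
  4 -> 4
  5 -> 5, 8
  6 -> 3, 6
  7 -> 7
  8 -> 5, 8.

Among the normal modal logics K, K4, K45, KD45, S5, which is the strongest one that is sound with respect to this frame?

Transitive (axiom 4): yes — every two-step R-path is closed by a direct edge.
Euclidean (axiom 5): yes — any two successors of a common world are R-related.
Serial (axiom D): yes — every world has a successor (e.g. 0 R 0).
Reflexive (axiom T): yes — every world is R-related to itself.
So F validates K, K4, K45, KD45, S5. The strongest is S5.

S5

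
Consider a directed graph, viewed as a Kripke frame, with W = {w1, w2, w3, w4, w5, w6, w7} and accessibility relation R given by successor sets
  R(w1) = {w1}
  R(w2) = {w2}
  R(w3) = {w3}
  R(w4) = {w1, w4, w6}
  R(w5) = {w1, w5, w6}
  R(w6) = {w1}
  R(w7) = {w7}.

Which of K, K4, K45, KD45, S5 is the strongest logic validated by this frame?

Transitive (axiom 4): yes — every two-step R-path is closed by a direct edge.
Euclidean (axiom 5): no — w4 R w1 and w4 R w6, but not w1 R w6.
Serial (axiom D): yes — every world has a successor (e.g. w1 R w1).
Reflexive (axiom T): no — w6 is not related to itself.
So F validates K, K4; K45 would additionally require R to be Euclidean. The strongest is K4.

K4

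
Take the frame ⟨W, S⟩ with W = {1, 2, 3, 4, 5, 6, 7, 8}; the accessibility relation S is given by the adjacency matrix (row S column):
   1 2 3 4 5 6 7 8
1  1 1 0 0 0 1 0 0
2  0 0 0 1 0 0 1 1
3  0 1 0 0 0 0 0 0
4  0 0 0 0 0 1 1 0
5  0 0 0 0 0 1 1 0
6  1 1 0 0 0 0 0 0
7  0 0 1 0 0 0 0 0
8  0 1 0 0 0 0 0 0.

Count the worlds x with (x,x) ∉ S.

Enumerating: 2, 3, 4, 5, 6, 7, 8.

7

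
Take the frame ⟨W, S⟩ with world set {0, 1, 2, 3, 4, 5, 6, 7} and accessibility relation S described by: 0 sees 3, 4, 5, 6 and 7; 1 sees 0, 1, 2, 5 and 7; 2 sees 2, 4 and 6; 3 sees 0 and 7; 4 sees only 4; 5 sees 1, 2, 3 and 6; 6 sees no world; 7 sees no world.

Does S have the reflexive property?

Reflexive: no — 0 is not related to itself.

No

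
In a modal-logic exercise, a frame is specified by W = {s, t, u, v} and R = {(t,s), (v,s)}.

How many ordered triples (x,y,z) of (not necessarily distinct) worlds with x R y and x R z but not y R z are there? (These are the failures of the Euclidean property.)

2

Enumerating: (t,s,s), (v,s,s).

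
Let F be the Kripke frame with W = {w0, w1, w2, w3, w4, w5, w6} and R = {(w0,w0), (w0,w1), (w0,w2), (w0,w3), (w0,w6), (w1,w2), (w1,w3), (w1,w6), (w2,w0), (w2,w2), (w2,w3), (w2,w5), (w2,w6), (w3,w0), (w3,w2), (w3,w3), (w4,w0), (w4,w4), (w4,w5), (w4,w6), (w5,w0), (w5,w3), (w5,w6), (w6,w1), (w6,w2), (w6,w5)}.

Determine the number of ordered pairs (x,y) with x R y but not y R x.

10

Enumerating: (w0,w1), (w0,w6), (w1,w2), (w1,w3), (w2,w5), (w4,w0), (w4,w5), (w4,w6), (w5,w0), (w5,w3).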